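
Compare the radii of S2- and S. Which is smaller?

S

Forming S2- adds 2 electrons to S. More electron–electron repulsion in the same shell, with unchanged nuclear charge, lets the cloud expand.
An anion is larger than its parent atom: S2- > S.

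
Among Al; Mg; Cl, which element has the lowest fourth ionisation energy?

Cl

After 3 electrons have been removed, what remains? Al³⁺ is the bare [Ne] core; Mg³⁺ is already 1 electron into the core; Cl³⁺ still has 4 valence electrons.
Core electrons are held far more tightly than valence electrons, so Mg and Al top the IE_4 order.
Tabulated IE_4 (kJ/mol): Al 11577, Mg 10543, Cl 5159.
Hence IE_4: Cl < Mg < Al.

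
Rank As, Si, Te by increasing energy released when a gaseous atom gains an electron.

Electron affinity generally becomes more exothermic across a period toward the halogens and less exothermic down a group.
A diagonal step moves right (one effect) and down (the opposite effect) at once.
Si > As: the two effects oppose for this pair; the down-group effect wins (134 vs 78 kJ/mol).
Te > Si: period and group pull opposite ways; the across-period shift dominates (190 vs 134 kJ/mol).
Approximate values (kJ/mol): Si 134, As 78, Te 190.
So from lowest to highest: As < Si < Te.

As, Si, Te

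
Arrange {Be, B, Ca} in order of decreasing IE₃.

Consider each +2 ion: Be²⁺ is the bare [He] core; B²⁺ still has 1 valence electron; Ca²⁺ is the bare [Ar] core.
Breaking into a closed-shell core is much more expensive than removing a leftover valence electron — Ca and Be have the largest IE_3 here.
Tabulated IE_3 (kJ/mol): Be 14849, B 3660, Ca 4912.
So the third ionization energies run B < Ca < Be.

Be > Ca > B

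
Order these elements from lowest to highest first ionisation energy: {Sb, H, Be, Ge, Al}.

H is in period 1, group 1; Be is in period 2, group 2; Al is in period 3, group 13; Ge is in period 4, group 14; Sb is in period 5, group 15.
IE₁ increases left→right with effective nuclear charge and decreases top→bottom as the valence shell moves farther out.
A diagonal step moves right (one effect) and down (the opposite effect) at once.
Ge > Al: the two effects oppose for this pair; the across-period effect wins (762 vs 578 kJ/mol).
Sb > Ge: period and group pull opposite ways; the across-period shift dominates (831 vs 762 kJ/mol).
Be > Sb: period and group pull opposite ways; the down-group shift dominates (900 vs 831 kJ/mol).
H > Be: period and group pull opposite ways; the down-group shift dominates (1312 vs 900 kJ/mol).
For reference (kJ/mol): H 1312, Be 900, Al 578, Ge 762, Sb 831.
So from lowest to highest: Al < Ge < Sb < Be < H.

Al < Ge < Sb < Be < H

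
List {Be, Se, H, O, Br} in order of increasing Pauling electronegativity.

Be < H < Se < Br < O

H is in period 1, group 1; Be is in period 2, group 2; O is in period 2, group 16; Se is in period 4, group 16; Br is in period 4, group 17.
Smaller atoms with higher effective nuclear charge are more electronegative.
Here both period and group differ, so the two effects have to be weighed against each other.
H > Be: period and group pull opposite ways; the down-group shift dominates (2.20 vs 1.57).
Se > H: the two effects oppose for this pair; the across-period effect wins (2.55 vs 2.20).
Br > Se: both are in period 4; the period trend gives Br the larger value.
O > Br: the two effects oppose for this pair; the down-group effect wins (3.44 vs 2.96).
Tabulated electronegativity (Pauling): H 2.20, Be 1.57, O 3.44, Se 2.55, Br 2.96.
So from lowest to highest: Be < H < Se < Br < O.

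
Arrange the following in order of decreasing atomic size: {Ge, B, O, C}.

B is in period 2, group 13; C is in period 2, group 14; O is in period 2, group 16; Ge is in period 4, group 14.
Moving right in a period, electrons are added to the same shell under a stronger nuclear pull, so atoms get smaller; moving down, a new shell is opened and atoms get larger.
Neither a single period nor a single group — weigh both effects.
C > O: C lies to the left of O in period 2, so the across-period effect alone puts C larger.
B > C: both are in period 2; the period trend gives B the larger value.
Ge > B: the two effects oppose for this pair; the down-group effect wins (121 vs 85 pm).
Tabulated atomic radius (pm): B 85, C 75, O 63, Ge 121.
So from largest to smallest: Ge > B > C > O.

Ge > B > C > O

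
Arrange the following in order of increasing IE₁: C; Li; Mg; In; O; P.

Li < In < Mg < P < C < O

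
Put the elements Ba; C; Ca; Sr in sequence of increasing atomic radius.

C, Ca, Sr, Ba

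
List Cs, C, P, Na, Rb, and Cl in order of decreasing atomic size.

Cs > Rb > Na > P > Cl > C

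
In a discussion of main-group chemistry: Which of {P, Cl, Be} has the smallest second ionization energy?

Consider each +1 ion: P⁺ still has 4 valence electrons; Cl⁺ still has 6 valence electrons; Be⁺ still has 1 valence electron.
All are still removing valence electrons, so compare the +1 ions as you would atoms: IE_2 generally rises across a period (higher Z_eff) and falls down a group (larger shell), subject to the usual subshell exceptions.
Valence configurations: P⁺ [Ne]3s²3p², Cl⁺ [Ne]3s²3p⁴, Be⁺ [He]2s¹.
Tabulated IE_2 (kJ/mol): P 1907, Cl 2298, Be 1757.
So the second ionization energies run Be < P < Cl.

Be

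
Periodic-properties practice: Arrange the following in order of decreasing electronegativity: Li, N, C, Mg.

N, C, Mg, Li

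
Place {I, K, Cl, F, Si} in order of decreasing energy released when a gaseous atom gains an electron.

Atoms with high Z_eff and room in the valence shell (especially the halogens) have the most exothermic electron affinities.
Neither a single period nor a single group — weigh both effects.
Si > K: relative to K, both the across-period and down-group shifts push Si's electron affinity up.
I > Si: period and group pull opposite ways; the across-period shift dominates (295 vs 134 kJ/mol).
F > I: F sits above I in group 17, so the down-group effect alone puts F higher.
Cl > F: this pair runs against the simple trend — see the exception note.
Note the exception: Cl has a higher electron affinity than F, contrary to the simple trend — F's small 2p subshell makes the incoming electron feel strong e⁻–e⁻ repulsion, so Cl actually releases more energy on gaining an electron.
Approximate values (kJ/mol): F 328, Si 134, Cl 349, K 48, I 295.
So from highest to lowest: Cl > F > I > Si > K.

Cl > F > I > Si > K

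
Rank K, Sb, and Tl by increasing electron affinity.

K is in period 4, group 1; Sb is in period 5, group 15; Tl is in period 6, group 13.
Adding an electron releases more energy for atoms nearer the top right (short of the noble gases).
Here both period and group differ, so the two effects have to be weighed against each other.
K > Tl: period and group pull opposite ways; the down-group shift dominates (48 vs 19 kJ/mol).
Sb > K: the two effects oppose for this pair; the across-period effect wins (103 vs 48 kJ/mol).
Approximate values (kJ/mol): K 48, Sb 103, Tl 19.
So from lowest to highest: Tl < K < Sb.

Tl, K, Sb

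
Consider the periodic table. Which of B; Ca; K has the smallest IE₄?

The fourth ionization energy removes an electron from the +3 ion. For each element: B³⁺ is the bare [He] core; Ca³⁺ is already 1 electron into the core; K³⁺ is already 2 electrons into the core.
All of these are removing an electron from a noble-gas core or deeper; the smaller core (lower principal quantum number) is held far more tightly, and within a period the higher nuclear charge binds the same core more tightly.
Tabulated IE_4 (kJ/mol): B 25026, Ca 6491, K 5877.
Putting it together, IE_4: K < Ca < B.

K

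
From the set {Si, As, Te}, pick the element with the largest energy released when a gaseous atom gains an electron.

Te

Electron affinity generally becomes more exothermic across a period toward the halogens and less exothermic down a group.
A diagonal step moves right (one effect) and down (the opposite effect) at once.
Si > As: period and group pull opposite ways; the down-group shift dominates (134 vs 78 kJ/mol).
Te > Si: the two effects oppose for this pair; the across-period effect wins (190 vs 134 kJ/mol).
Tabulated electron affinity (kJ/mol): Si 134, As 78, Te 190.
The largest energy released when a gaseous atom gains an electron among these belongs to Te.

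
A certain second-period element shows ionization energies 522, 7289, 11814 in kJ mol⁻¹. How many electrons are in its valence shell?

1

Look for the largest jump between consecutive ionization energies: IE2/IE1 ≈ 14.0, far larger than any earlier ratio.
That jump marks the point where a core electron is being removed. So the atom has 1 valence electron.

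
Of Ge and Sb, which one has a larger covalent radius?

Sb

Radius decreases left→right (rising Z_eff, same n) and increases top→bottom (higher n).
These sit on a diagonal, where the across-period and down-group effects partly cancel.
Sb > Ge: period and group pull opposite ways; the down-group shift dominates (140 vs 121 pm).
Tabulated atomic radius (pm): Ge 121, Sb 140.
So Sb has the larger covalent radius (Sb > Ge).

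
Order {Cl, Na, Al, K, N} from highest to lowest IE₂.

Consider each +1 ion: Cl⁺ still has 6 valence electrons; Na⁺ is the bare [Ne] core; Al⁺ still has 2 valence electrons; K⁺ is the bare [Ar] core; N⁺ still has 4 valence electrons.
Pulling an electron out of a noble-gas core costs far more than removing a remaining valence electron, so K and Na sit at the high end of IE_2.
Valence configurations: Cl⁺ [Ne]3s²3p⁴, Al⁺ [Ne]3s², N⁺ [He]2s²2p².
Tabulated IE_2 (kJ/mol): Cl 2298, Na 4562, Al 1817, K 3052, N 2856.
Hence IE_2: Al < Cl < N < K < Na.

Na > K > N > Cl > Al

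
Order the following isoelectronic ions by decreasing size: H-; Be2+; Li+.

H-, Li+, Be2+

All of these have 2 electrons, so size is governed by nuclear charge alone: the more protons, the stronger the pull on the same electron cloud, and the smaller the ion.
Nuclear charges: Be2+ (Z=4), Li+ (Z=3), H- (Z=1).
Largest to smallest: H- > Li+ > Be2+.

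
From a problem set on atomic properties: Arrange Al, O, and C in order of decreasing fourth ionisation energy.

Al > O > C

After 3 electrons have been removed, what remains? Al³⁺ is the bare [Ne] core; O³⁺ still has 3 valence electrons; C³⁺ still has 1 valence electron.
Pulling an electron out of a noble-gas core costs far more than removing a remaining valence electron, so Al sits at the high end of IE_4.
Valence configurations: O³⁺ [He]2s²2p¹, C³⁺ [He]2s¹.
Approximate IE_4 values (kJ/mol): Al 11577, O 7469, C 6223.
So the fourth ionization energies run C < O < Al.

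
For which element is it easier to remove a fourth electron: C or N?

C

After 3 electrons have been removed, what remains? C³⁺ still has 1 valence electron; N³⁺ still has 2 valence electrons.
All are still removing valence electrons, so compare the +3 ions as you would atoms: IE_4 generally rises across a period (higher Z_eff) and falls down a group (larger shell), subject to the usual subshell exceptions.
Valence configurations: C³⁺ [He]2s¹, N³⁺ [He]2s².
Approximate IE_4 values (kJ/mol): C 6223, N 7475.
Putting it together, IE_4: C < N.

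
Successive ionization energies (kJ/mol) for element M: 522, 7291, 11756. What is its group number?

Look for the largest jump between consecutive ionization energies: IE2/IE1 ≈ 14.0, far larger than any earlier ratio.
That jump marks the point where a core electron is being removed. So the atom has 1 valence electron.
A main-group element with 1 valence electron is in group 1.

Group 1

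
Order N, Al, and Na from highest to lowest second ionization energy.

After 1 electron has been removed, what remains? N⁺ still has 4 valence electrons; Al⁺ still has 2 valence electrons; Na⁺ is the bare [Ne] core.
Pulling an electron out of a noble-gas core costs far more than removing a remaining valence electron, so Na sits at the high end of IE_2.
Valence configurations: N⁺ [He]2s²2p², Al⁺ [Ne]3s².
The numbers (kJ/mol): N 2856, Al 1817, Na 4562.
Overall IE_2 order: Al < N < Na.

Na > N > Al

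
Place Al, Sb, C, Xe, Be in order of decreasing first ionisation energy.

Xe > C > Be > Sb > Al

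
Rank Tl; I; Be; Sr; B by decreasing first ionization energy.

Be is in period 2, group 2; B is in period 2, group 13; Sr is in period 5, group 2; I is in period 5, group 17; Tl is in period 6, group 13.
First ionization energy rises across a period (greater Z_eff holds electrons more tightly) and falls down a group (valence electrons are farther from the nucleus).
Here both period and group differ, so the two effects have to be weighed against each other.
Tl > Sr: period and group pull opposite ways; the across-period shift dominates (589 vs 550 kJ/mol).
B > Tl: they share group 13; the group trend gives B the larger value.
Be > B: this pair runs against the simple trend — see the exception note.
I > Be: the two effects oppose for this pair; the across-period effect wins (1008 vs 900 kJ/mol).
Note the exception: Be has a higher first ionization energy than B, contrary to the simple trend — removing B's lone 2p electron is easier than breaking Be's filled 2s².
For reference (kJ/mol): Be 900, B 801, Sr 550, I 1008, Tl 589.
So from highest to lowest: I > Be > B > Tl > Sr.

I, Be, B, Tl, Sr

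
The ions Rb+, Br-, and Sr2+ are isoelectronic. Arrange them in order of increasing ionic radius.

All of these have 36 electrons, so size is governed by nuclear charge alone: the more protons, the stronger the pull on the same electron cloud, and the smaller the ion.
Nuclear charges: Sr2+ (Z=38), Rb+ (Z=37), Br- (Z=35).
Smallest to largest: Sr2+ < Rb+ < Br-.

Sr2+ < Rb+ < Br-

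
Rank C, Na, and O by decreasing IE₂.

The second ionization energy removes an electron from the +1 ion. For each element: C⁺ still has 3 valence electrons; Na⁺ is the bare [Ne] core; O⁺ still has 5 valence electrons.
Core electrons are held far more tightly than valence electrons, so Na tops the IE_2 order.
Valence configurations: C⁺ [He]2s²2p¹, O⁺ [He]2s²2p³.
Tabulated IE_2 (kJ/mol): C 2353, Na 4562, O 3388.
So the second ionization energies run C < O < Na.

Na > O > C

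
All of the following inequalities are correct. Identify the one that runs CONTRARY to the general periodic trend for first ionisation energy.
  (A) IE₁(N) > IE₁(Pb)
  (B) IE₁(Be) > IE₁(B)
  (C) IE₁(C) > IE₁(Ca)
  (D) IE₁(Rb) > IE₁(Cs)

(B)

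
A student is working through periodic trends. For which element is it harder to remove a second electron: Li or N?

Li

IE_2 is the cost of taking one more electron from the +1 cation: Li⁺ is the bare [He] core; N⁺ still has 4 valence electrons.
Pulling an electron out of a noble-gas core costs far more than removing a remaining valence electron, so Li sits at the high end of IE_2.
Approximate IE_2 values (kJ/mol): Li 7298, N 2856.
Putting it together, IE_2: N < Li.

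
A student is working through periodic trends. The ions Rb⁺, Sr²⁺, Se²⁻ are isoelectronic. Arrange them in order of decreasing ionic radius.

Se²⁻ > Rb⁺ > Sr²⁺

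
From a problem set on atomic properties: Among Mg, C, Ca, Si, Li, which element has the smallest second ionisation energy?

IE_2 is the cost of taking one more electron from the +1 cation: Mg⁺ still has 1 valence electron; C⁺ still has 3 valence electrons; Ca⁺ still has 1 valence electron; Si⁺ still has 3 valence electrons; Li⁺ is the bare [He] core.
Pulling an electron out of a noble-gas core costs far more than removing a remaining valence electron, so Li sits at the high end of IE_2.
Valence configurations: Mg⁺ [Ne]3s¹, C⁺ [He]2s²2p¹, Ca⁺ [Ar]4s¹, Si⁺ [Ne]3s²3p¹.
Tabulated IE_2 (kJ/mol): Mg 1451, C 2353, Ca 1145, Si 1577, Li 7298.
Hence IE_2: Ca < Mg < Si < C < Li.

Ca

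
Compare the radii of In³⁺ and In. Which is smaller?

Forming In³⁺ removes 3 electrons from In. Fewer electrons for the same nuclear charge means less shielding and a higher Z_eff on the remaining electrons, and for main-group metals the entire outer shell is lost.
A cation is smaller than its parent atom: In³⁺ < In.

In³⁺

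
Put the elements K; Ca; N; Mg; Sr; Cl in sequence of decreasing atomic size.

N is in period 2, group 15; Mg is in period 3, group 2; Cl is in period 3, group 17; K is in period 4, group 1; Ca is in period 4, group 2; Sr is in period 5, group 2.
Across a period the added protons contract the valence shell; down a group each new principal shell makes the atom larger.
These span different periods and groups, so the two trends combine.
Cl > N: period and group pull opposite ways; the down-group shift dominates (99 vs 71 pm).
Mg > Cl: Mg lies to the left of Cl in period 3, so the across-period effect alone puts Mg larger.
Ca > Mg: Ca sits below Mg in group 2, so the down-group effect alone puts Ca larger.
Sr > Ca: they share group 2; the group trend gives Sr the larger value.
K > Sr: the two effects oppose for this pair; the across-period effect wins (196 vs 185 pm).
Approximate values (pm): N 71, Mg 139, Cl 99, K 196, Ca 171, Sr 185.
So from largest to smallest: K > Sr > Ca > Mg > Cl > N.

K, Sr, Ca, Mg, Cl, N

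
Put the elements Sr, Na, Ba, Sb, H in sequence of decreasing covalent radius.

Ba > Sr > Na > Sb > H

H is in period 1, group 1; Na is in period 3, group 1; Sr is in period 5, group 2; Sb is in period 5, group 15; Ba is in period 6, group 2.
Atomic radius shrinks across a period as nuclear charge pulls the same shell inward, and grows down a group as new shells are added.
Here both period and group differ, so the two effects have to be weighed against each other.
Sb > H: the two effects oppose for this pair; the down-group effect wins (140 vs 32 pm).
Na > Sb: the two effects oppose for this pair; the across-period effect wins (155 vs 140 pm).
Sr > Na: period and group pull opposite ways; the down-group shift dominates (185 vs 155 pm).
Ba > Sr: Ba sits below Sr in group 2, so the down-group effect alone puts Ba larger.
Tabulated atomic radius (pm): H 32, Na 155, Sr 185, Sb 140, Ba 196.
So from largest to smallest: Ba > Sr > Na > Sb > H.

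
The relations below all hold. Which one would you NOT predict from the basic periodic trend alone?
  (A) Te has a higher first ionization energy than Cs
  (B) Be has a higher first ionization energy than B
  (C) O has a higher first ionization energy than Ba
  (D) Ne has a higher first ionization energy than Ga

(B)

The general trend: first ionization energy increases across a period and decreases down a group.
(A) Te (period 5, group 16) vs Cs (period 6, group 1): the stated order agrees with the simple trend.
(B) Be (period 2, group 2) vs B (period 2, group 13): the stated order contradicts the simple trend.
(C) O (period 2, group 16) vs Ba (period 6, group 2): the stated order agrees with the simple trend.
(D) Ne (period 2, group 18) vs Ga (period 4, group 13): the stated order agrees with the simple trend.
The exception is (B): removing B's lone 2p electron is easier than breaking Be's filled 2s².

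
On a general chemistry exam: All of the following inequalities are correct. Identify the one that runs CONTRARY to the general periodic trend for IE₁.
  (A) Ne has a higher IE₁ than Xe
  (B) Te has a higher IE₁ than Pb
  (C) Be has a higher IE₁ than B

(C)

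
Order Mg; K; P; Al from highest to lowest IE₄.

IE_4 is the cost of taking one more electron from the +3 cation: Mg³⁺ is already 1 electron into the core; K³⁺ is already 2 electrons into the core; P³⁺ still has 2 valence electrons; Al³⁺ is the bare [Ne] core.
Core electrons are held far more tightly than valence electrons, so K, Mg and Al top the IE_4 order.
Tabulated IE_4 (kJ/mol): Mg 10543, K 5877, P 4964, Al 11577.
So the fourth ionization energies run P < K < Mg < Al.

Al, Mg, K, P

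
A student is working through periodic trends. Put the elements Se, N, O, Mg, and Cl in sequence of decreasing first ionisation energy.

N is in period 2, group 15; O is in period 2, group 16; Mg is in period 3, group 2; Cl is in period 3, group 17; Se is in period 4, group 16.
Across a period the outer electron is held more tightly (higher IE₁); down a group it sits in a higher shell, more shielded, and comes off more easily.
Neither a single period nor a single group — weigh both effects.
Se > Mg: period and group pull opposite ways; the across-period shift dominates (941 vs 738 kJ/mol).
Cl > Se: relative to Se, both the across-period and down-group shifts push Cl's first ionization energy up.
O > Cl: the two effects oppose for this pair; the down-group effect wins (1314 vs 1251 kJ/mol).
N > O: this pair runs against the simple trend — see the exception note.
Note the exception: N has a higher first ionization energy than O, contrary to the simple trend — pairing an electron in O's 2p⁴ costs repulsion energy, so O ionizes more easily than half-filled N (2p³).
For reference (kJ/mol): N 1402, O 1314, Mg 738, Cl 1251, Se 941.
So from highest to lowest: N > O > Cl > Se > Mg.

N > O > Cl > Se > Mg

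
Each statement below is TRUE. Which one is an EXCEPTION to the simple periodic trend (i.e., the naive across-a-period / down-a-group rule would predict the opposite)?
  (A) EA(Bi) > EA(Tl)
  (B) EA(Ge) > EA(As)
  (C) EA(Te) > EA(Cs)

The general trend: electron affinity increases across a period and decreases down a group.
(A) Bi (period 6, group 15) vs Tl (period 6, group 13): the stated order agrees with the simple trend.
(B) Ge (period 4, group 14) vs As (period 4, group 15): the stated order contradicts the simple trend.
(C) Te (period 5, group 16) vs Cs (period 6, group 1): the stated order agrees with the simple trend.
The exception is (B): adding an electron to As's half-filled 4p³ is unfavourable, so Ge (4p²) has the more exothermic EA.

(B)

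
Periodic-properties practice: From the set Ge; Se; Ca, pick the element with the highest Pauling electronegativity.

Ca is in period 4, group 2; Ge is in period 4, group 14; Se is in period 4, group 16.
EN rises left→right (higher Z_eff, smaller atoms) and falls top→bottom (larger, more shielded atoms).
All lie in period 4, so electronegativity increases left to right.
The highest Pauling electronegativity among these belongs to Se.

Se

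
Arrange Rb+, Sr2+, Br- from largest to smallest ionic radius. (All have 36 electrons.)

Br- > Rb+ > Sr2+

All of these have 36 electrons, so size is governed by nuclear charge alone: the more protons, the stronger the pull on the same electron cloud, and the smaller the ion.
Nuclear charges: Sr2+ (Z=38), Rb+ (Z=37), Br- (Z=35).
Largest to smallest: Br- > Rb+ > Sr2+.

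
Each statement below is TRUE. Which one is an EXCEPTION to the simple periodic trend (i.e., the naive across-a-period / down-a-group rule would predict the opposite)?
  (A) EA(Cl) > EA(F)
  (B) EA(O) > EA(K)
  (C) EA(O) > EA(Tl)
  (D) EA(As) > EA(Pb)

The general trend: electron affinity increases across a period and decreases down a group.
(A) Cl (period 3, group 17) vs F (period 2, group 17): the stated order contradicts the simple trend.
(B) O (period 2, group 16) vs K (period 4, group 1): the stated order agrees with the simple trend.
(C) O (period 2, group 16) vs Tl (period 6, group 13): the stated order agrees with the simple trend.
(D) As (period 4, group 15) vs Pb (period 6, group 14): the stated order agrees with the simple trend.
The exception is (A): F's small 2p subshell makes the incoming electron feel strong e⁻–e⁻ repulsion, so Cl actually releases more energy on gaining an electron.

(A)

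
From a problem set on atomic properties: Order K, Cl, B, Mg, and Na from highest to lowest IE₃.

IE_3 is the cost of taking one more electron from the +2 cation: K²⁺ is already 1 electron into the core; Cl²⁺ still has 5 valence electrons; B²⁺ still has 1 valence electron; Mg²⁺ is the bare [Ne] core; Na²⁺ is already 1 electron into the core.
Core electrons are held far more tightly than valence electrons, so K, Na and Mg top the IE_3 order.
Valence configurations: Cl²⁺ [Ne]3s²3p³, B²⁺ [He]2s¹.
The numbers (kJ/mol): K 4420, Cl 3822, B 3660, Mg 7733, Na 6910.
Overall IE_3 order: B < Cl < K < Na < Mg.

Mg, Na, K, Cl, B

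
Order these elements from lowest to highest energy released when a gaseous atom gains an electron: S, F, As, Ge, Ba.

Adding an electron releases more energy for atoms nearer the top right (short of the noble gases).
These span different periods and groups, so the two trends combine.
As > Ba: both effects reinforce here, so As is clearly the higher of the two.
Ge > As: this pair runs against the simple trend — see the exception note.
S > Ge: both effects reinforce here, so S is clearly the higher of the two.
F > S: relative to S, both the across-period and down-group shifts push F's electron affinity up.
Note the exception: Ge has a higher electron affinity than As, contrary to the simple trend — adding an electron to As's half-filled 4p³ is unfavourable, so Ge (4p²) has the more exothermic EA.
Tabulated electron affinity (kJ/mol): F 328, S 200, Ge 119, As 78, Ba 14.
So from lowest to highest: Ba < As < Ge < S < F.

Ba < As < Ge < S < F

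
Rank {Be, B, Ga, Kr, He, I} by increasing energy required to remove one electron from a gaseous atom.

Removing the outermost electron gets harder across a period and easier down a group.
These span different periods and groups, so the two trends combine.
B > Ga: they share group 13; the group trend gives B the larger value.
Be > B: this pair runs against the simple trend — see the exception note.
I > Be: the two effects oppose for this pair; the across-period effect wins (1008 vs 900 kJ/mol).
Kr > I: both effects reinforce here, so Kr is clearly the higher of the two.
He > Kr: they share group 18; the group trend gives He the larger value.
Note the exception: Be has a higher first ionization energy than B, contrary to the simple trend — removing B's lone 2p electron is easier than breaking Be's filled 2s².
For reference (kJ/mol): He 2372, Be 900, B 801, Ga 579, Kr 1351, I 1008.
So from lowest to highest: Ga < B < Be < I < Kr < He.

Ga < B < Be < I < Kr < He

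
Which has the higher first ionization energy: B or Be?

Be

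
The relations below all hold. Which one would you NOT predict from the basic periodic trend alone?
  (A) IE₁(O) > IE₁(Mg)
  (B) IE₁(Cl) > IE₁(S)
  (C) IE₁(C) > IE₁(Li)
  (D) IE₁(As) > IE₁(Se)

The general trend: first ionization energy increases across a period and decreases down a group.
(A) O (period 2, group 16) vs Mg (period 3, group 2): the stated order agrees with the simple trend.
(B) Cl (period 3, group 17) vs S (period 3, group 16): the stated order agrees with the simple trend.
(C) C (period 2, group 14) vs Li (period 2, group 1): the stated order agrees with the simple trend.
(D) As (period 4, group 15) vs Se (period 4, group 16): the stated order contradicts the simple trend.
The exception is (D): Se (4p⁴) ionizes more easily than half-filled As (4p³).

(D)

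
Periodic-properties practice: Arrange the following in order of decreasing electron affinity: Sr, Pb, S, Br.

Br > S > Pb > Sr

S is in period 3, group 16; Br is in period 4, group 17; Sr is in period 5, group 2; Pb is in period 6, group 14.
Adding an electron releases more energy for atoms nearer the top right (short of the noble gases).
Neither a single period nor a single group — weigh both effects.
Pb > Sr: period and group pull opposite ways; the across-period shift dominates (35 vs 5 kJ/mol).
S > Pb: both effects reinforce here, so S is clearly the higher of the two.
Br > S: period and group pull opposite ways; the across-period shift dominates (325 vs 200 kJ/mol).
Tabulated electron affinity (kJ/mol): S 200, Br 325, Sr 5, Pb 35.
So from highest to lowest: Br > S > Pb > Sr.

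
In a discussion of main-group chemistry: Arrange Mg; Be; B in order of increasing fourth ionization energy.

Mg, Be, B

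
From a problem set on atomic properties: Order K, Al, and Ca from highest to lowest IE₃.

Ca > K > Al

The third ionization energy removes an electron from the +2 ion. For each element: K²⁺ is already 1 electron into the core; Al²⁺ still has 1 valence electron; Ca²⁺ is the bare [Ar] core.
Core electrons are held far more tightly than valence electrons, so K and Ca top the IE_3 order.
The numbers (kJ/mol): K 4420, Al 2745, Ca 4912.
Putting it together, IE_3: Al < K < Ca.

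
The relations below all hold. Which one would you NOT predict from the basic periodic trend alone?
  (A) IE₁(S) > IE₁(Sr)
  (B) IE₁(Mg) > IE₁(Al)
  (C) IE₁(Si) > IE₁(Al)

(B)

The general trend: first ionization energy increases across a period and decreases down a group.
(A) S (period 3, group 16) vs Sr (period 5, group 2): the stated order agrees with the simple trend.
(B) Mg (period 3, group 2) vs Al (period 3, group 13): the stated order contradicts the simple trend.
(C) Si (period 3, group 14) vs Al (period 3, group 13): the stated order agrees with the simple trend.
The exception is (B): Al's single 3p electron is easier to remove than one from Mg's filled 3s².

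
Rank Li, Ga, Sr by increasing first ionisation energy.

Li < Sr < Ga

Li is in period 2, group 1; Ga is in period 4, group 13; Sr is in period 5, group 2.
First ionization energy rises across a period (greater Z_eff holds electrons more tightly) and falls down a group (valence electrons are farther from the nucleus).
Here both period and group differ, so the two effects have to be weighed against each other.
Sr > Li: the two effects oppose for this pair; the across-period effect wins (550 vs 520 kJ/mol).
Ga > Sr: both effects reinforce here, so Ga is clearly the higher of the two.
Tabulated first ionization energy (kJ/mol): Li 520, Ga 579, Sr 550.
So from lowest to highest: Li < Sr < Ga.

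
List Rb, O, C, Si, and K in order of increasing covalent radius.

O < C < Si < K < Rb

C is in period 2, group 14; O is in period 2, group 16; Si is in period 3, group 14; K is in period 4, group 1; Rb is in period 5, group 1.
Atomic radius shrinks across a period as nuclear charge pulls the same shell inward, and grows down a group as new shells are added.
These span different periods and groups, so the two trends combine.
C > O: both are in period 2; the period trend gives C the larger value.
Si > C: they share group 14; the group trend gives Si the larger value.
K > Si: both effects reinforce here, so K is clearly the larger of the two.
Rb > K: Rb sits below K in group 1, so the down-group effect alone puts Rb larger.
Tabulated atomic radius (pm): C 75, O 63, Si 116, K 196, Rb 210.
So from smallest to largest: O < C < Si < K < Rb.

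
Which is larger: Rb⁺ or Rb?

Forming Rb⁺ removes 1 electron from Rb. Fewer electrons for the same nuclear charge means less shielding and a higher Z_eff on the remaining electrons, and for main-group metals the entire outer shell is lost.
A cation is smaller than its parent atom: Rb⁺ < Rb.

Rb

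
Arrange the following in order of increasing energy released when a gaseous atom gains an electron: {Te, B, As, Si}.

B, As, Si, Te

B is in period 2, group 13; Si is in period 3, group 14; As is in period 4, group 15; Te is in period 5, group 16.
EA tends to increase across a period and decrease down a group, though the pattern is less regular than for IE or radius.
A diagonal step moves right (one effect) and down (the opposite effect) at once.
As > B: the two effects oppose for this pair; the across-period effect wins (78 vs 27 kJ/mol).
Si > As: the two effects oppose for this pair; the down-group effect wins (134 vs 78 kJ/mol).
Te > Si: period and group pull opposite ways; the across-period shift dominates (190 vs 134 kJ/mol).
For reference (kJ/mol): B 27, Si 134, As 78, Te 190.
So from lowest to highest: B < As < Si < Te.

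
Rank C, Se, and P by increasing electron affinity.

P < C < Se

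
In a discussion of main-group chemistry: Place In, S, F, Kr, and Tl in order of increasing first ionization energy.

In, Tl, S, Kr, F

F is in period 2, group 17; S is in period 3, group 16; Kr is in period 4, group 18; In is in period 5, group 13; Tl is in period 6, group 13.
IE₁ increases left→right with effective nuclear charge and decreases top→bottom as the valence shell moves farther out.
These span different periods and groups, so the two trends combine.
Tl > In: this pair runs against the simple trend — see the exception note.
S > Tl: relative to Tl, both the across-period and down-group shifts push S's first ionization energy up.
Kr > S: period and group pull opposite ways; the across-period shift dominates (1351 vs 1000 kJ/mol).
F > Kr: period and group pull opposite ways; the down-group shift dominates (1681 vs 1351 kJ/mol).
Note the exception: Tl has a higher first ionization energy than In, contrary to the simple trend — relativistic 6s stabilisation and poor 4f/5d shielding distort the trend for the heavy p-block elements.
For reference (kJ/mol): F 1681, S 1000, Kr 1351, In 558, Tl 589.
So from lowest to highest: In < Tl < S < Kr < F.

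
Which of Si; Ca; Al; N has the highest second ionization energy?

N

Consider each +1 ion: Si⁺ still has 3 valence electrons; Ca⁺ still has 1 valence electron; Al⁺ still has 2 valence electrons; N⁺ still has 4 valence electrons.
All are still removing valence electrons, so compare the +1 ions as you would atoms: IE_2 generally rises across a period (higher Z_eff) and falls down a group (larger shell), subject to the usual subshell exceptions.
Valence configurations: Si⁺ [Ne]3s²3p¹, Ca⁺ [Ar]4s¹, Al⁺ [Ne]3s², N⁺ [He]2s²2p².
Si⁺ loses a lone 3p electron whereas Al⁺ must break into a filled 3s² pair, so IE_2(Al) > IE_2(Si) even though Si has the higher nuclear charge.
Tabulated IE_2 (kJ/mol): Si 1577, Ca 1145, Al 1817, N 2856.
So the second ionization energies run Ca < Si < Al < N.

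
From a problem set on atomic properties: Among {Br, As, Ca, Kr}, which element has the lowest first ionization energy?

Ca is in period 4, group 2; As is in period 4, group 15; Br is in period 4, group 17; Kr is in period 4, group 18.
First ionization energy rises across a period (greater Z_eff holds electrons more tightly) and falls down a group (valence electrons are farther from the nucleus).
All lie in period 4, so first ionization energy increases left to right.
The lowest first ionization energy among these belongs to Ca.

Ca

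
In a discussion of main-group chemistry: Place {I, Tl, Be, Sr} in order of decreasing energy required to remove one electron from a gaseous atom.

Be is in period 2, group 2; Sr is in period 5, group 2; I is in period 5, group 17; Tl is in period 6, group 13.
Removing the outermost electron gets harder across a period and easier down a group.
Here both period and group differ, so the two effects have to be weighed against each other.
Tl > Sr: period and group pull opposite ways; the across-period shift dominates (589 vs 550 kJ/mol).
Be > Tl: period and group pull opposite ways; the down-group shift dominates (900 vs 589 kJ/mol).
I > Be: the two effects oppose for this pair; the across-period effect wins (1008 vs 900 kJ/mol).
Tabulated first ionization energy (kJ/mol): Be 900, Sr 550, I 1008, Tl 589.
So from highest to lowest: I > Be > Tl > Sr.

I > Be > Tl > Sr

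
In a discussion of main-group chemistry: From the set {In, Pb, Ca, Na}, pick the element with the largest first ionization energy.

Na is in period 3, group 1; Ca is in period 4, group 2; In is in period 5, group 13; Pb is in period 6, group 14.
IE₁ increases left→right with effective nuclear charge and decreases top→bottom as the valence shell moves farther out.
A diagonal step moves right (one effect) and down (the opposite effect) at once.
In > Na: the two effects oppose for this pair; the across-period effect wins (558 vs 496 kJ/mol).
Ca > In: the two effects oppose for this pair; the down-group effect wins (590 vs 558 kJ/mol).
Pb > Ca: the two effects oppose for this pair; the across-period effect wins (716 vs 590 kJ/mol).
Approximate values (kJ/mol): Na 496, Ca 590, In 558, Pb 716.
The largest first ionization energy among these belongs to Pb.

Pb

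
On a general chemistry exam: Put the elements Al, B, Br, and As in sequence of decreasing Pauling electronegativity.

Br, As, B, Al

B is in period 2, group 13; Al is in period 3, group 13; As is in period 4, group 15; Br is in period 4, group 17.
Atoms toward the upper right of the periodic table pull bonding electrons most strongly.
These span different periods and groups, so the two trends combine.
B > Al: they share group 13; the group trend gives B the larger value.
As > B: the two effects oppose for this pair; the across-period effect wins (2.18 vs 2.04).
Br > As: Br lies to the right of As in period 4, so the across-period effect alone puts Br higher.
For reference (Pauling): B 2.04, Al 1.61, As 2.18, Br 2.96.
So from highest to lowest: Br > As > B > Al.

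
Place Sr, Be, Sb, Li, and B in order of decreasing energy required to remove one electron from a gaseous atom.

Be > Sb > B > Sr > Li

Li is in period 2, group 1; Be is in period 2, group 2; B is in period 2, group 13; Sr is in period 5, group 2; Sb is in period 5, group 15.
Removing the outermost electron gets harder across a period and easier down a group.
These span different periods and groups, so the two trends combine.
Sr > Li: period and group pull opposite ways; the across-period shift dominates (550 vs 520 kJ/mol).
B > Sr: both effects reinforce here, so B is clearly the higher of the two.
Sb > B: period and group pull opposite ways; the across-period shift dominates (831 vs 801 kJ/mol).
Be > Sb: the two effects oppose for this pair; the down-group effect wins (900 vs 831 kJ/mol).
Note the exception: Be has a higher first ionization energy than B, contrary to the simple trend — removing B's lone 2p electron is easier than breaking Be's filled 2s².
For reference (kJ/mol): Li 520, Be 900, B 801, Sr 550, Sb 831.
So from highest to lowest: Be > Sb > B > Sr > Li.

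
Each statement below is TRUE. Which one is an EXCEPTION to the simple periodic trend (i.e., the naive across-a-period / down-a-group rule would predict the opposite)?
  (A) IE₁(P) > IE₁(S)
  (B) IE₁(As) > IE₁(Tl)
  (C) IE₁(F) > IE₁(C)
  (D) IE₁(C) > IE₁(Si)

(A)

The general trend: first ionization energy increases across a period and decreases down a group.
(A) P (period 3, group 15) vs S (period 3, group 16): the stated order contradicts the simple trend.
(B) As (period 4, group 15) vs Tl (period 6, group 13): the stated order agrees with the simple trend.
(C) F (period 2, group 17) vs C (period 2, group 14): the stated order agrees with the simple trend.
(D) C (period 2, group 14) vs Si (period 3, group 14): the stated order agrees with the simple trend.
The exception is (A): S (3p⁴) ionizes more easily than half-filled P (3p³) because the paired 3p electron in S is pushed out by e⁻–e⁻ repulsion.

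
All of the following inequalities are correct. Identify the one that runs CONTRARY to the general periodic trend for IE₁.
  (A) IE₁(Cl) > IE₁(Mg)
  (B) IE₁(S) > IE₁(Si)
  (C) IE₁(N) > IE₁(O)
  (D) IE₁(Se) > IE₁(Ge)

The general trend: IE₁ increases across a period and decreases down a group.
(A) Cl (period 3, group 17) vs Mg (period 3, group 2): the stated order agrees with the simple trend.
(B) S (period 3, group 16) vs Si (period 3, group 14): the stated order agrees with the simple trend.
(C) N (period 2, group 15) vs O (period 2, group 16): the stated order contradicts the simple trend.
(D) Se (period 4, group 16) vs Ge (period 4, group 14): the stated order agrees with the simple trend.
The exception is (C): pairing an electron in O's 2p⁴ costs repulsion energy, so O ionizes more easily than half-filled N (2p³).

(C)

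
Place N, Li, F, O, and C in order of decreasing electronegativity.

F, O, N, C, Li

Li is in period 2, group 1; C is in period 2, group 14; N is in period 2, group 15; O is in period 2, group 16; F is in period 2, group 17.
Electronegativity increases across a period and decreases down a group, tracking effective nuclear charge and atomic size.
All lie in period 2, so electronegativity increases left to right.
So from highest to lowest: F > O > N > C > Li.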